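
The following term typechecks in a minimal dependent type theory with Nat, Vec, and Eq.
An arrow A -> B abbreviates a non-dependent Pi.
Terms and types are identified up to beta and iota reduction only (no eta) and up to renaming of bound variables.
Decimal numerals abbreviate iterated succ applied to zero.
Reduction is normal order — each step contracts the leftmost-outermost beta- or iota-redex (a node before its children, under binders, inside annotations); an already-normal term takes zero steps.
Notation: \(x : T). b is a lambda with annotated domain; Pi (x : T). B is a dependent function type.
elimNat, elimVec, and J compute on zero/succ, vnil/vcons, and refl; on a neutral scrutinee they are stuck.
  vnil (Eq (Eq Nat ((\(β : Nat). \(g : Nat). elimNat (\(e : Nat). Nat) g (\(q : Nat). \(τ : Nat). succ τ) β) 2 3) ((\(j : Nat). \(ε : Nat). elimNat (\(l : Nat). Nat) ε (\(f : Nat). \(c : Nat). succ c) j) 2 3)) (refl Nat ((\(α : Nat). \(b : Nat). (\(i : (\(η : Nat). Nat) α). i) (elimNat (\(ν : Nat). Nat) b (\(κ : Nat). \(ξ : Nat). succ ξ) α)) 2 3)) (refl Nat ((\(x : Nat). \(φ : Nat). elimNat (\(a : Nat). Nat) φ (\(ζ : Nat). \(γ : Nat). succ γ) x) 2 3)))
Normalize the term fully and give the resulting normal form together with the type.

reduced normal form:
  vnil (Eq (Eq Nat 5 5) (refl Nat 5) (refl Nat 5))
inferred type:
  Vec (Eq (Eq Nat 5 5) (refl Nat 5) (refl Nat 5)) 0


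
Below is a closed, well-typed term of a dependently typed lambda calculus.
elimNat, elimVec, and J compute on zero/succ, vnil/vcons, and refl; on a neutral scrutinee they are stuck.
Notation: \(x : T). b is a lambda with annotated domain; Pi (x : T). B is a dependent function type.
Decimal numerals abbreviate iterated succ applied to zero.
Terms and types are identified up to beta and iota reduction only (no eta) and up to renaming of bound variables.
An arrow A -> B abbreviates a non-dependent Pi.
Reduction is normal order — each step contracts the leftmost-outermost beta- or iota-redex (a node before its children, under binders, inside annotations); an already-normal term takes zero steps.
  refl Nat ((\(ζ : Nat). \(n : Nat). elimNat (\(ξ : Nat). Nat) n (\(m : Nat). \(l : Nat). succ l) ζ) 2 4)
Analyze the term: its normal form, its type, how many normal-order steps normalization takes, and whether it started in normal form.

normal form:
  refl Nat 6
the term's type:
  Eq Nat 6 6
normal-order step count: 9
started in normal form: no
first redex: a beta-redex


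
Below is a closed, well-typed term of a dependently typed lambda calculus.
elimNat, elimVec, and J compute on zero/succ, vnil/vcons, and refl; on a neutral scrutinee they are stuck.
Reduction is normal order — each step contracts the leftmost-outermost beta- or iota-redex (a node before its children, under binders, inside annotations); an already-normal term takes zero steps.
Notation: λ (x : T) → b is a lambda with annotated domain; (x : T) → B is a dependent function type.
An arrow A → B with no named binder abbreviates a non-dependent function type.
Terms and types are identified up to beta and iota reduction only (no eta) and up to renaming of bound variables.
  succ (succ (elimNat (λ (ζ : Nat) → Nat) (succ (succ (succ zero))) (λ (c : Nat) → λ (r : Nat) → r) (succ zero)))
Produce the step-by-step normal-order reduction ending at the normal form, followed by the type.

reduction (normal order):
  succ (succ (elimNat (λ (ζ : Nat) → Nat) (succ (succ (succ zero))) (λ (c : Nat) → λ (r : Nat) → r) (succ zero)))
  ~> succ (succ ((λ (ζ : Nat) → λ (c : Nat) → c) zero (elimNat (λ (r : Nat) → Nat) (succ (succ (succ zero))) (λ (ψ : Nat) → λ (m : Nat) → m) zero)))
  ~> succ (succ ((λ (ζ : Nat) → ζ) (elimNat (λ (c : Nat) → Nat) (succ (succ (succ zero))) (λ (r : Nat) → λ (ψ : Nat) → ψ) zero)))
  ~> succ (succ (elimNat (λ (ζ : Nat) → Nat) (succ (succ (succ zero))) (λ (c : Nat) → λ (r : Nat) → r) zero))
  ~> succ (succ (succ (succ (succ zero))))
type:
  Nat


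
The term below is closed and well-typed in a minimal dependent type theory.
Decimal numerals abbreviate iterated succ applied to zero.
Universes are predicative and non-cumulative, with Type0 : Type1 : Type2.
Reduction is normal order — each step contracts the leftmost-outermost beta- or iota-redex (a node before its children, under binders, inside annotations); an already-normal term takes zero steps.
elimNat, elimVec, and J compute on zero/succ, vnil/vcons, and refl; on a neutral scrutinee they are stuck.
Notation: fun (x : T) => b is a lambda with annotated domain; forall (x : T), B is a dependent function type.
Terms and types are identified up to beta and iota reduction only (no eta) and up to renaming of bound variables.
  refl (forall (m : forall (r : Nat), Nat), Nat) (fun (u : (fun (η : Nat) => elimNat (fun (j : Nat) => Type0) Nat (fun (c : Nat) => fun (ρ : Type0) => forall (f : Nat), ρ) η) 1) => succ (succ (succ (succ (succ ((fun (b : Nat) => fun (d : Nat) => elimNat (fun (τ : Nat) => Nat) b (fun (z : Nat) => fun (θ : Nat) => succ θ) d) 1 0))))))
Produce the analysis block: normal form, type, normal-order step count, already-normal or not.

resulting normal form:
  refl (forall (m : forall (r : Nat), Nat), Nat) (fun (u : forall (η : Nat), Nat) => 6)
inferred type:
  Eq (forall (m : forall (r : Nat), Nat), Nat) (fun (u : forall (η : Nat), Nat) => 6) (fun (j : forall (c : Nat), Nat) => 6)
steps to reach normal form (normal order): 8
started in normal form: no
first contracted redex: a beta-redex


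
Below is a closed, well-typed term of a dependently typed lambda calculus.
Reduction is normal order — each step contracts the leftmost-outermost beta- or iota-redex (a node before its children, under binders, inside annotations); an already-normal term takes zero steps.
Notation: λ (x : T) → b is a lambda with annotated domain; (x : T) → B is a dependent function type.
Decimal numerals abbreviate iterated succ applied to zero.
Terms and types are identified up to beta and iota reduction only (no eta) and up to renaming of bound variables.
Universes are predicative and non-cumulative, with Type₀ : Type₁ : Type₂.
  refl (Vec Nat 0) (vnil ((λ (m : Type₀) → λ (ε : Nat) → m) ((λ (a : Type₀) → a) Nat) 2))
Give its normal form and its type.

reduced normal form:
  refl (Vec Nat 0) (vnil Nat)
inferred type:
  Eq (Vec Nat 0) (vnil Nat) (vnil Nat)
observation: 3 normal-order steps separate the term from its normal form.


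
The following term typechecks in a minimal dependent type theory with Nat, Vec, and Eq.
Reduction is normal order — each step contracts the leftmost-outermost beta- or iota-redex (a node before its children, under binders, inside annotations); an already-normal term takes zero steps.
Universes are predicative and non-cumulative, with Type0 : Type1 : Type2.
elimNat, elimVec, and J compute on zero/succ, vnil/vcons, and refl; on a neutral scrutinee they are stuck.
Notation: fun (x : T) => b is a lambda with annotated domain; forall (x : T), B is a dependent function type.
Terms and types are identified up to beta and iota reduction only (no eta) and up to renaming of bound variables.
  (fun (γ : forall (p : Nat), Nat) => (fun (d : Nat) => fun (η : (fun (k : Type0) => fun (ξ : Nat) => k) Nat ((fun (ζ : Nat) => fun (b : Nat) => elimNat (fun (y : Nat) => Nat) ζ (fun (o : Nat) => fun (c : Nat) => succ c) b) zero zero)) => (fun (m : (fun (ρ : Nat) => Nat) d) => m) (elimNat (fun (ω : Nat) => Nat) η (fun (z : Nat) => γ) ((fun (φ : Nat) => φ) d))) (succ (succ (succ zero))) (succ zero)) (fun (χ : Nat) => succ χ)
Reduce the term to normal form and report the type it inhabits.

resulting normal form:
  succ (succ (succ (succ zero)))
inferred type:
  Nat
observation: normalization takes exactly 15 steps under the normal-order strategy.


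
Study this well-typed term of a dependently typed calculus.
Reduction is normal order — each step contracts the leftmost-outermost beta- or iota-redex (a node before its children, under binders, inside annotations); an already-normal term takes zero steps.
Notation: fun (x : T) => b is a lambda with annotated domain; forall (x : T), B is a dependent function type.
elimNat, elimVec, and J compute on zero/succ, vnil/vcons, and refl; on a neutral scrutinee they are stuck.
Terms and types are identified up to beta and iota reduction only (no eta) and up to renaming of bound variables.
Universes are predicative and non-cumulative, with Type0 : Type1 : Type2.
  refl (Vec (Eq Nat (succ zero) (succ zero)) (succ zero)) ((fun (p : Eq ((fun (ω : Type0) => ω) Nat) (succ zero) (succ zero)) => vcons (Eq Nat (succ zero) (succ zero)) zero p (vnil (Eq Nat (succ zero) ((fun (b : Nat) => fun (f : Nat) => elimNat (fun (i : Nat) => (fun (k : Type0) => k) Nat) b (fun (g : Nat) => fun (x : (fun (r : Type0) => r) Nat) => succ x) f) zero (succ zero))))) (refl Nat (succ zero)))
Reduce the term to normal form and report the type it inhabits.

resulting normal form:
  refl (Vec (Eq Nat (succ zero) (succ zero)) (succ zero)) (vcons (Eq Nat (succ zero) (succ zero)) zero (refl Nat (succ zero)) (vnil (Eq Nat (succ zero) (succ zero))))
inferred type:
  Eq (Vec (Eq Nat (succ zero) (succ zero)) (succ zero)) (vcons (Eq Nat (succ zero) (succ zero)) zero (refl Nat (succ zero)) (vnil (Eq Nat (succ zero) (succ zero)))) (vcons (Eq Nat (succ zero) (succ zero)) zero (refl Nat (succ zero)) (vnil (Eq Nat (succ zero) (succ zero))))
observation: the leftmost-outermost redex is a beta-redex, and normalization takes 7 steps.


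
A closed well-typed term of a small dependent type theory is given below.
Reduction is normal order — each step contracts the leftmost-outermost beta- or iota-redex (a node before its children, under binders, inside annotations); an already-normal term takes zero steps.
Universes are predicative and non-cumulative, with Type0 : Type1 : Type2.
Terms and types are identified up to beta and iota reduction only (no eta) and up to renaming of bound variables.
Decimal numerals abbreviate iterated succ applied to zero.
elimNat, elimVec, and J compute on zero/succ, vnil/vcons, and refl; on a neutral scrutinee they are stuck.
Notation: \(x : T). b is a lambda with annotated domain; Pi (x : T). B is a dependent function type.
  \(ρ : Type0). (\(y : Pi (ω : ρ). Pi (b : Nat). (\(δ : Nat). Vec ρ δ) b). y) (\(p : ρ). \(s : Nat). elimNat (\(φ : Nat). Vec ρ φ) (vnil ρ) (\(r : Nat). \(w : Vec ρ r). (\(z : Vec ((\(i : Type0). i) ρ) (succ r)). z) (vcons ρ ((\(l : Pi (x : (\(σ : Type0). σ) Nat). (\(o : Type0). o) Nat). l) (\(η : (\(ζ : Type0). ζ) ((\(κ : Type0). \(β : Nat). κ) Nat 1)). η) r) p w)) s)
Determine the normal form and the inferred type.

reduced normal form:
  \(ρ : Type0). \(y : ρ). \(ω : Nat). elimNat (\(b : Nat). Vec ρ b) (vnil ρ) (\(δ : Nat). \(p : Vec ρ δ). vcons ρ δ y p) ω
inferred type:
  Pi (ρ : Type0). Pi (y : ρ). Pi (ω : Nat). Vec ρ ω
observation: 4 normal-order steps normalize the term, beginning with a beta-redex.


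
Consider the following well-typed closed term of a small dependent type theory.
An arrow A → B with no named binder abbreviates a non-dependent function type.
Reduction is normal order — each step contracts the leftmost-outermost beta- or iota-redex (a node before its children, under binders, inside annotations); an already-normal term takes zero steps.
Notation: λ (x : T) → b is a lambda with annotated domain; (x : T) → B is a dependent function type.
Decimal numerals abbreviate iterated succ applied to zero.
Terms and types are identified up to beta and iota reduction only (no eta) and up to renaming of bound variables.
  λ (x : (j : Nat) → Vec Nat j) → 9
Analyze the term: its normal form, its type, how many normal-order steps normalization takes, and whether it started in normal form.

resulting normal form:
  λ (x : (j : Nat) → Vec Nat j) → 9
type:
  ((x : Nat) → Vec Nat x) → Nat
reduction steps (normal order): 0
term was already normal: yes


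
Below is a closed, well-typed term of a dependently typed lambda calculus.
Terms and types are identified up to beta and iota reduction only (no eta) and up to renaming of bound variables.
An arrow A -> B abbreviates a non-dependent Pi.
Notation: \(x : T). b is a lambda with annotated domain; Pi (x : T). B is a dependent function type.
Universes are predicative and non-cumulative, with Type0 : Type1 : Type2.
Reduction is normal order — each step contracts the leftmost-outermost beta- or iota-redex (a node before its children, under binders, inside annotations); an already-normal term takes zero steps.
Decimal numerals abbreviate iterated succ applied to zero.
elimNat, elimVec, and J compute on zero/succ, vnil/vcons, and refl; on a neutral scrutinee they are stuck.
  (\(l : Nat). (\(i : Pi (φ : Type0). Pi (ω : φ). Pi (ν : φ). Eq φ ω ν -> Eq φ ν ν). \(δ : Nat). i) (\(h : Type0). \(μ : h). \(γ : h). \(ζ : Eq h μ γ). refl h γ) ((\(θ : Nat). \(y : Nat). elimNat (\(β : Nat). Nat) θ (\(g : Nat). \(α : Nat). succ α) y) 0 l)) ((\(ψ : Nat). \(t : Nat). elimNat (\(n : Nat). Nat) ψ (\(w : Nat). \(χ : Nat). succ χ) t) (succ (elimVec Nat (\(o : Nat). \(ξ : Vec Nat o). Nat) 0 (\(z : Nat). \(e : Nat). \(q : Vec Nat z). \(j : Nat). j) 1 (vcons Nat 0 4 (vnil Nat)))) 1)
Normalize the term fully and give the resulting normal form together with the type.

normal form:
  \(l : Type0). \(i : l). \(φ : l). \(ω : Eq l i φ). refl l φ
the term's type:
  Pi (l : Type0). Pi (i : l). Pi (φ : l). Eq l i φ -> Eq l φ φ
observation: 3 normal-order steps normalize the term, beginning with a beta-redex.


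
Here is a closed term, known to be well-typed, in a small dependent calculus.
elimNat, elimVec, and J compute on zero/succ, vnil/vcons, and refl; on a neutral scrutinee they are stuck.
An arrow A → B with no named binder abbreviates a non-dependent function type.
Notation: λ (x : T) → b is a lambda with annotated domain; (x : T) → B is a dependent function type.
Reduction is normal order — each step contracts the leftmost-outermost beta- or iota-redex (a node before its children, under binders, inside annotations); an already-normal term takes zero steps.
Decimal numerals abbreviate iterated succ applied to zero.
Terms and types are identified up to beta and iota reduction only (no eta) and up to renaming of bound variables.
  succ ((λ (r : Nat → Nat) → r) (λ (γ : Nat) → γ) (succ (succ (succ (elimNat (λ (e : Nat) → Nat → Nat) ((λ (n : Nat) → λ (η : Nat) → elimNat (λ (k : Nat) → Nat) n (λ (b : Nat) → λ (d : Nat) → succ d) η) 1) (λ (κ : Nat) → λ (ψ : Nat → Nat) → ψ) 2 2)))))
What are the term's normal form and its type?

normal form:
  7
inferred type:
  Nat


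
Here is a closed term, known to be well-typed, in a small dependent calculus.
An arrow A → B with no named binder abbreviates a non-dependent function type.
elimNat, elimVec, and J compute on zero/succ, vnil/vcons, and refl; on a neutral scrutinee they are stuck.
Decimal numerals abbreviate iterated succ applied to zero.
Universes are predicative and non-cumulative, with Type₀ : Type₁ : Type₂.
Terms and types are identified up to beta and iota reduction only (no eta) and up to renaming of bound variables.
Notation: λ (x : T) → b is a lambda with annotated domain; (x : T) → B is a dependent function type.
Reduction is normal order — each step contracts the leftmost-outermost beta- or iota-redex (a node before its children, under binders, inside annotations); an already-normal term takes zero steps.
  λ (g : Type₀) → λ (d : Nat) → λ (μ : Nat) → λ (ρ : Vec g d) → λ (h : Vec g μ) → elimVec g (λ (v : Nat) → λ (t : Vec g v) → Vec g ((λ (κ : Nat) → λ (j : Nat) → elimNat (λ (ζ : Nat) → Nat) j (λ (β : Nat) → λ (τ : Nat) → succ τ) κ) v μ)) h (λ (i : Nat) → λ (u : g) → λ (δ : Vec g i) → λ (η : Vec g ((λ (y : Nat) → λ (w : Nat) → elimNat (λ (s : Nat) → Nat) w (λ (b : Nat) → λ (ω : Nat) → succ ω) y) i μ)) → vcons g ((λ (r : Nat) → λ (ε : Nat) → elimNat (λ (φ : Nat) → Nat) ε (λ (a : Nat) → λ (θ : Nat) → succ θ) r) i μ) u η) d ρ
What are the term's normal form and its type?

resulting normal form:
  λ (g : Type₀) → λ (d : Nat) → λ (μ : Nat) → λ (ρ : Vec g d) → λ (h : Vec g μ) → elimVec g (λ (v : Nat) → λ (t : Vec g v) → Vec g (elimNat (λ (κ : Nat) → Nat) μ (λ (j : Nat) → λ (ζ : Nat) → succ ζ) v)) h (λ (β : Nat) → λ (τ : g) → λ (i : Vec g β) → λ (u : Vec g (elimNat (λ (δ : Nat) → Nat) μ (λ (η : Nat) → λ (y : Nat) → succ y) β)) → vcons g (elimNat (λ (w : Nat) → Nat) μ (λ (s : Nat) → λ (b : Nat) → succ b) β) τ u) d ρ
inferred type:
  (g : Type₀) → (d : Nat) → (μ : Nat) → Vec g d → Vec g μ → Vec g (elimNat (λ (ρ : Nat) → Nat) μ (λ (h : Nat) → λ (v : Nat) → succ v) d)


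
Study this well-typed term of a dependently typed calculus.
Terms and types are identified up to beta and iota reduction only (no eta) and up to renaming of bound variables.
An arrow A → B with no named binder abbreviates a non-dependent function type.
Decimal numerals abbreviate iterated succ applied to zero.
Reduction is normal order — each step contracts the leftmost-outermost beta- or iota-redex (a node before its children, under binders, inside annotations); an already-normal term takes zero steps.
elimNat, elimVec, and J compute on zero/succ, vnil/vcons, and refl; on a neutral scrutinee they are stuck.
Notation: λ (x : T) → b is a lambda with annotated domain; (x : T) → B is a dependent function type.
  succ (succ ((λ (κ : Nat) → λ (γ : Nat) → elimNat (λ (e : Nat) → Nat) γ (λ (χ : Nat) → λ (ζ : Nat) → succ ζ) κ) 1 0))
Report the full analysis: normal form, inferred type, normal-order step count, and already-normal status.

reduced normal form:
  3
type:
  Nat
steps to reach normal form (normal order): 6
term was already normal: no
first contracted redex: a beta-redex


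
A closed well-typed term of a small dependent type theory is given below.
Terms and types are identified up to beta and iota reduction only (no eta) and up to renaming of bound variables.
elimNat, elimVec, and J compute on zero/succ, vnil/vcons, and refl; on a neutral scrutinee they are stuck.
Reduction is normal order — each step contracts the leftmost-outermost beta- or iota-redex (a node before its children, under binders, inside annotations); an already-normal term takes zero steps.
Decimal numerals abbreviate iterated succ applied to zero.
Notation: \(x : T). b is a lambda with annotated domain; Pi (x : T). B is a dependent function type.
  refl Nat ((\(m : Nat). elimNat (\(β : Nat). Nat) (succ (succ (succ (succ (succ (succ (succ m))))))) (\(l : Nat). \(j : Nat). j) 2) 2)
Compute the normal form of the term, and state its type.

normal form:
  refl Nat 9
the term's type:
  Eq Nat 9 9


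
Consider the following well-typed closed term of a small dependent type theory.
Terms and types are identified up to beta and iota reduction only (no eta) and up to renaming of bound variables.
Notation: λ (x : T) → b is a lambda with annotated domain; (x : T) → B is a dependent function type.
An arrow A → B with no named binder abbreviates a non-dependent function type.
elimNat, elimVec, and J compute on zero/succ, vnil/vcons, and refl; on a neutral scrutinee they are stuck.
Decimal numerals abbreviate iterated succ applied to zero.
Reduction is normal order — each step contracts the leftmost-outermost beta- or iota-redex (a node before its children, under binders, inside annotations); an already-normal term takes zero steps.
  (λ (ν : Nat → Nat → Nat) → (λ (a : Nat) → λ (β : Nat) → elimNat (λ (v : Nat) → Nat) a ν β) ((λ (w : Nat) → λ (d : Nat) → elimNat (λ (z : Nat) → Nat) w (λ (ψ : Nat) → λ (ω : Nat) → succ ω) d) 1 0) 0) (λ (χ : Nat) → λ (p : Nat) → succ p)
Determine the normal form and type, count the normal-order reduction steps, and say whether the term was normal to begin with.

resulting normal form:
  1
inferred type:
  Nat
normal-order step count: 7
started in normal form: no
first redex: a beta-redex


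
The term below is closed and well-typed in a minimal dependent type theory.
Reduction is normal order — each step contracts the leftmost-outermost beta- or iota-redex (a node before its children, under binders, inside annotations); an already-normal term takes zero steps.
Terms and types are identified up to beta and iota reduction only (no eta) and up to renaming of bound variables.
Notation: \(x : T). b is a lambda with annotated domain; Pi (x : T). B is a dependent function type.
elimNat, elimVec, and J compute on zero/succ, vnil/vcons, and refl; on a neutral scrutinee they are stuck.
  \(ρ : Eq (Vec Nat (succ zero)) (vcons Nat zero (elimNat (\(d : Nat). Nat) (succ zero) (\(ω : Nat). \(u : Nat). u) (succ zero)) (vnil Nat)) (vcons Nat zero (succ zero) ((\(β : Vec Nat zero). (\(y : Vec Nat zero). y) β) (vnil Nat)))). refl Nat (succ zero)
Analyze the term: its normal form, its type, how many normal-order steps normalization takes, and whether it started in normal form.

resulting normal form:
  \(ρ : Eq (Vec Nat (succ zero)) (vcons Nat zero (succ zero) (vnil Nat)) (vcons Nat zero (succ zero) (vnil Nat))). refl Nat (succ zero)
type:
  Pi (ρ : Eq (Vec Nat (succ zero)) (vcons Nat zero (succ zero) (vnil Nat)) (vcons Nat zero (succ zero) (vnil Nat))). Eq Nat (succ zero) (succ zero)
normal-order step count: 6
term was already normal: no
first contracted redex: an elimNat iota-redex


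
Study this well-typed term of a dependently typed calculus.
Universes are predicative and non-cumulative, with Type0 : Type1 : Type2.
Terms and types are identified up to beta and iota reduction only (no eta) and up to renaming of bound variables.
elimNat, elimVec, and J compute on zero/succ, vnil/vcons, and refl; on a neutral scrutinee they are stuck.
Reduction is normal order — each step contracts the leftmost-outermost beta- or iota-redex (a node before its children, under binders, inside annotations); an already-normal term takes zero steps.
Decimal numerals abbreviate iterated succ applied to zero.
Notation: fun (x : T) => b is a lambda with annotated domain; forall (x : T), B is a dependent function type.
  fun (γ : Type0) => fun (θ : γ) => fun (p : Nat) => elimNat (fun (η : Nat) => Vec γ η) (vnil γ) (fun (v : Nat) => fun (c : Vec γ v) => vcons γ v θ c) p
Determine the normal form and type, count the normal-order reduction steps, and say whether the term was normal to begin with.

reduced normal form:
  fun (γ : Type0) => fun (θ : γ) => fun (p : Nat) => elimNat (fun (η : Nat) => Vec γ η) (vnil γ) (fun (v : Nat) => fun (c : Vec γ v) => vcons γ v θ c) p
inferred type:
  forall (γ : Type0), forall (θ : γ), forall (p : Nat), Vec γ p
steps to reach normal form (normal order): 0
started in normal form: yes


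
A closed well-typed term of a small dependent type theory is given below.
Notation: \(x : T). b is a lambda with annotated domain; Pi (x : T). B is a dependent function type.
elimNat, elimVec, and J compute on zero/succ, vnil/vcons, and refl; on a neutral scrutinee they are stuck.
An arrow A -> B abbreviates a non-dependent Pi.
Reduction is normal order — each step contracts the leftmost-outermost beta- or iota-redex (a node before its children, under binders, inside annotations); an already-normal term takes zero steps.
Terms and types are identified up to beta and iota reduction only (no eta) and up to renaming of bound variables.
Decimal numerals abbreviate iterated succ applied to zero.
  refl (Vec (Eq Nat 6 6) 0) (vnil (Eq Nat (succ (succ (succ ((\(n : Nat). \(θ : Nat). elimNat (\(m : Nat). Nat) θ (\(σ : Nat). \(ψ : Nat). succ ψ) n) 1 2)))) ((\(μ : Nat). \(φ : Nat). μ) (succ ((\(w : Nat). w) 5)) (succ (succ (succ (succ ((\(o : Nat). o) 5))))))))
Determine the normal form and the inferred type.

reduced normal form:
  refl (Vec (Eq Nat 6 6) 0) (vnil (Eq Nat 6 6))
the term's type:
  Eq (Vec (Eq Nat 6 6) 0) (vnil (Eq Nat 6 6)) (vnil (Eq Nat 6 6))
observation: 9 normal-order steps separate the term from its normal form.


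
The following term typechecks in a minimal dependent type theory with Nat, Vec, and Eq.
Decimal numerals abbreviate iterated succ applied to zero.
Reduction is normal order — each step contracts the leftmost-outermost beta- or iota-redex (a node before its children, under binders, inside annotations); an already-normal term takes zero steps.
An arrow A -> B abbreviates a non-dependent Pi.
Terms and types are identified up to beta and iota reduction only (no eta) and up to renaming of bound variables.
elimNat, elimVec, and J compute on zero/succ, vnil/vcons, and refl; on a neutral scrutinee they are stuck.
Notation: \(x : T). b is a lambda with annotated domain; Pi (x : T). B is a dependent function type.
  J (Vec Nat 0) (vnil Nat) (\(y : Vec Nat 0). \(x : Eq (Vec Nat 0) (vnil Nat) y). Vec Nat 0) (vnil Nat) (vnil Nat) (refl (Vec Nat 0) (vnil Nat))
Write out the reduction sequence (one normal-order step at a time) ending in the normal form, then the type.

normal-order reduction:
  J (Vec Nat 0) (vnil Nat) (\(y : Vec Nat 0). \(x : Eq (Vec Nat 0) (vnil Nat) y). Vec Nat 0) (vnil Nat) (vnil Nat) (refl (Vec Nat 0) (vnil Nat))
  ~> vnil Nat
type:
  Vec Nat 0


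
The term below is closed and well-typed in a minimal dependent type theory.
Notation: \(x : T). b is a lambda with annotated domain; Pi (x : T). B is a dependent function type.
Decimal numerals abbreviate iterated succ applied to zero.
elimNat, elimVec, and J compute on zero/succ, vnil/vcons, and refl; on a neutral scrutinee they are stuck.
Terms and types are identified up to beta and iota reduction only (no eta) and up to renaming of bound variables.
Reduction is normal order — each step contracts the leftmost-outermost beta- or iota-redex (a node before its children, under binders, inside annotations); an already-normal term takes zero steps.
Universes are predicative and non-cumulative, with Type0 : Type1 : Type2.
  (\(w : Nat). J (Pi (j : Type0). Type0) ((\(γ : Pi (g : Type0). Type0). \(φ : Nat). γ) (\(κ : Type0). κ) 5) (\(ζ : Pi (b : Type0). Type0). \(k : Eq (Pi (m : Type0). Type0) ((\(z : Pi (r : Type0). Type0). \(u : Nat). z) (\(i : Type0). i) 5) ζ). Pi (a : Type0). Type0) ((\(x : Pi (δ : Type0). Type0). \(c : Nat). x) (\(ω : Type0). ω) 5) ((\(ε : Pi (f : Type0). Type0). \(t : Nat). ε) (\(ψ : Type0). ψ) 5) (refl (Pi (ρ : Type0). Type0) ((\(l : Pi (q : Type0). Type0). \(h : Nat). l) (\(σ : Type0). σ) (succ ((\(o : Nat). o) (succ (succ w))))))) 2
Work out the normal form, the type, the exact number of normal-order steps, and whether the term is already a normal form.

reduced normal form:
  \(w : Type0). w
inferred type:
  Pi (w : Type0). Type0
normal-order step count: 4
term was already normal: no
first contracted redex: a beta-redex


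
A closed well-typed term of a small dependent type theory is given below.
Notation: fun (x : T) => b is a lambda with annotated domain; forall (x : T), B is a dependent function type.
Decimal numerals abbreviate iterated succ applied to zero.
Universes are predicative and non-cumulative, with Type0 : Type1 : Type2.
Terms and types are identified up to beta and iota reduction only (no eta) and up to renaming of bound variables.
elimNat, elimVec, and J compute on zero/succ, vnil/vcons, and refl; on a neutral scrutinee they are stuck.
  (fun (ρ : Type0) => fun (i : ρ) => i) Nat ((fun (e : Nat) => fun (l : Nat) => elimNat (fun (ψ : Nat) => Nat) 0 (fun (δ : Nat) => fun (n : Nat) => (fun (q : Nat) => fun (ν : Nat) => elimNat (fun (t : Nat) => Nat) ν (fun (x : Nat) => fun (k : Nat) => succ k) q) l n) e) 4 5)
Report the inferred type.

inferred type:
  Nat


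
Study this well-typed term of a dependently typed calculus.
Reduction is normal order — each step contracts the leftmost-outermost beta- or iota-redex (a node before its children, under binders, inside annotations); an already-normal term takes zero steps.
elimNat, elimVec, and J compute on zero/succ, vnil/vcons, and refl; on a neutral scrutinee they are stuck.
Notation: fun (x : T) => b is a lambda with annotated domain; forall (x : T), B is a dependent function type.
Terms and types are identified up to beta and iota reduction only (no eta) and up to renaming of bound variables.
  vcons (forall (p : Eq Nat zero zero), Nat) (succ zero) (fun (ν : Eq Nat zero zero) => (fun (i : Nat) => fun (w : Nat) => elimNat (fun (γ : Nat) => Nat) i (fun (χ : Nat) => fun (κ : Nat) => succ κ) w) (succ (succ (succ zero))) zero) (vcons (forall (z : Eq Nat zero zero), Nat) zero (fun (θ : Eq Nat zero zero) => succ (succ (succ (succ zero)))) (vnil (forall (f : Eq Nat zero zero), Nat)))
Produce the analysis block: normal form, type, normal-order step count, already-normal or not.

reduced normal form:
  vcons (forall (p : Eq Nat zero zero), Nat) (succ zero) (fun (ν : Eq Nat zero zero) => succ (succ (succ zero))) (vcons (forall (i : Eq Nat zero zero), Nat) zero (fun (w : Eq Nat zero zero) => succ (succ (succ (succ zero)))) (vnil (forall (γ : Eq Nat zero zero), Nat)))
the term's type:
  Vec (forall (p : Eq Nat zero zero), Nat) (succ (succ zero))
steps to reach normal form (normal order): 3
term was already normal: no
first redex: a beta-redex


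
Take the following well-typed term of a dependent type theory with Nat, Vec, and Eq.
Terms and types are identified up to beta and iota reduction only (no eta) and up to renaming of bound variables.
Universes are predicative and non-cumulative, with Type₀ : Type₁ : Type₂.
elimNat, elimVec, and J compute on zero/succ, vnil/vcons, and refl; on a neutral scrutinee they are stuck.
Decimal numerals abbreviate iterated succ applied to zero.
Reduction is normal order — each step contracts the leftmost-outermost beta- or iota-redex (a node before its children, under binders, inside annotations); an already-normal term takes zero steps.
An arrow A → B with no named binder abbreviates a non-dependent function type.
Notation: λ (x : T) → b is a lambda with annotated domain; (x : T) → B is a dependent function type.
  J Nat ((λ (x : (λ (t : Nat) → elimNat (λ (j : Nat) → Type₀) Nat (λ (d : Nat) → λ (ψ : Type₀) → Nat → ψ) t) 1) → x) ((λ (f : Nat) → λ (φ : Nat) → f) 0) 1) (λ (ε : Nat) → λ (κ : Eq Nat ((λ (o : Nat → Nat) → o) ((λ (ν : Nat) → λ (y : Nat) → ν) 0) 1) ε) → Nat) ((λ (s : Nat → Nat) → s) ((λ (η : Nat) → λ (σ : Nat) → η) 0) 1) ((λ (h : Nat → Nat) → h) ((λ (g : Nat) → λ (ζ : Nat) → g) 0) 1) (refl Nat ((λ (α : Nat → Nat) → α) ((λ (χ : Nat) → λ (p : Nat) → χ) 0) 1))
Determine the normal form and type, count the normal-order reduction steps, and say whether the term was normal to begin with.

reduced normal form:
  0
inferred type:
  Nat
normal-order step count: 4
term was already normal: no
first redex: a J iota-redex


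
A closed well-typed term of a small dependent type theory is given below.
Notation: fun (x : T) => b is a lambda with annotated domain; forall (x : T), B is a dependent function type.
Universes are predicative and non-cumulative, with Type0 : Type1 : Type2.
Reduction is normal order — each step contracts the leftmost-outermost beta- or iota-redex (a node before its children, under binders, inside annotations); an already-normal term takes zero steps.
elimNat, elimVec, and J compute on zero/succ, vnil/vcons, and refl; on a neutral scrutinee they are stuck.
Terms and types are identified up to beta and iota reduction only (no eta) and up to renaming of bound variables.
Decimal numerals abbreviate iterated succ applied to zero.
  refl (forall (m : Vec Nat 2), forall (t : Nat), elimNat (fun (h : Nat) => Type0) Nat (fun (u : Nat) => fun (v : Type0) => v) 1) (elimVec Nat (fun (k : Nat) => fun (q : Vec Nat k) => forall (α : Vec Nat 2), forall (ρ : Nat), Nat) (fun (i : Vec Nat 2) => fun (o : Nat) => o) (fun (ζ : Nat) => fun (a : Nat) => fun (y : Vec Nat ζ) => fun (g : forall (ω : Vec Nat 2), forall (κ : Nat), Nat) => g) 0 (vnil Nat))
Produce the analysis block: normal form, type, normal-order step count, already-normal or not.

reduced normal form:
  refl (forall (m : Vec Nat 2), forall (t : Nat), Nat) (fun (h : Vec Nat 2) => fun (u : Nat) => u)
type:
  Eq (forall (m : Vec Nat 2), forall (t : Nat), Nat) (fun (h : Vec Nat 2) => fun (u : Nat) => u) (fun (v : Vec Nat 2) => fun (k : Nat) => k)
reduction steps (normal order): 5
already normal: no
first contracted redex: an elimNat iota-redex


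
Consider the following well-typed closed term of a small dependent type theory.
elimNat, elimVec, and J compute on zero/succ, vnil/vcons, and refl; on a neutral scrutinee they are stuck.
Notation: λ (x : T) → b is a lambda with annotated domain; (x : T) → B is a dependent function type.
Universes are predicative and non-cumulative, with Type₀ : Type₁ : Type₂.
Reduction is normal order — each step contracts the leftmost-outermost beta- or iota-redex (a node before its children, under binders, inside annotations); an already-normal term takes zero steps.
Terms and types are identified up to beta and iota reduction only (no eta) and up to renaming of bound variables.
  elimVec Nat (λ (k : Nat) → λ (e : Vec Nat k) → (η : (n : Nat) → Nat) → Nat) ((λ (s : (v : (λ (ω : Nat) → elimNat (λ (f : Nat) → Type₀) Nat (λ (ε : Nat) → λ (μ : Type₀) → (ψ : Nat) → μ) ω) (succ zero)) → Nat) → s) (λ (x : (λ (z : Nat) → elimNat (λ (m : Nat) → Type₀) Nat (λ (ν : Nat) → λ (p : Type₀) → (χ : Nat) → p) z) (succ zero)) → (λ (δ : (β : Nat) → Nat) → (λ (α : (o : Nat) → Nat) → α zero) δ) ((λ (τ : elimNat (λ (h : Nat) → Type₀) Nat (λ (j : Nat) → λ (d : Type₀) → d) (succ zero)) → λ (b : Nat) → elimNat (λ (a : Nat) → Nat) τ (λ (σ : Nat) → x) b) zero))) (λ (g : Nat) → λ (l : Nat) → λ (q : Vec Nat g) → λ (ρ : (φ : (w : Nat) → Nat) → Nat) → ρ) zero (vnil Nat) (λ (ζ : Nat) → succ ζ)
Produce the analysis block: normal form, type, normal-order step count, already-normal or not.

reduced normal form:
  zero
the term's type:
  Nat
normal-order step count: 8
started in normal form: no
first contracted redex: an elimVec iota-redex


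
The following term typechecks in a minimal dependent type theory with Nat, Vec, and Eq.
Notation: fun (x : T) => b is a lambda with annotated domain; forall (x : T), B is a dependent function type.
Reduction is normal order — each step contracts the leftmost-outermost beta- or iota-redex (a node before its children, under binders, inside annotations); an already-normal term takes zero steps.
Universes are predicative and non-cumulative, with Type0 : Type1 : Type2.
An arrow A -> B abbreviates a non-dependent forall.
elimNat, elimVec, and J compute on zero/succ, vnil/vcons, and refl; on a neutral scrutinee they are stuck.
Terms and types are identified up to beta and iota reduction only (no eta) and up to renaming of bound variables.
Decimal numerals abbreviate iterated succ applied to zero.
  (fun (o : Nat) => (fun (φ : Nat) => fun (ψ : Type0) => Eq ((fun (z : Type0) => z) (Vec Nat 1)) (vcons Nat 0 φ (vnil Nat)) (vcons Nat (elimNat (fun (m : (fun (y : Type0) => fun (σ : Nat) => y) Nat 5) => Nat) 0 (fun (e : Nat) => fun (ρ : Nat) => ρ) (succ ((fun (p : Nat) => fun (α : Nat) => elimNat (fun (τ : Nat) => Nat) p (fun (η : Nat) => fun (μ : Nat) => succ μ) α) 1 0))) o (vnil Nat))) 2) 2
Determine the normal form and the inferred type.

resulting normal form:
  fun (o : Type0) => Eq (Vec Nat 1) (vcons Nat 0 2 (vnil Nat)) (vcons Nat 0 2 (vnil Nat))
type:
  Type0 -> Type0


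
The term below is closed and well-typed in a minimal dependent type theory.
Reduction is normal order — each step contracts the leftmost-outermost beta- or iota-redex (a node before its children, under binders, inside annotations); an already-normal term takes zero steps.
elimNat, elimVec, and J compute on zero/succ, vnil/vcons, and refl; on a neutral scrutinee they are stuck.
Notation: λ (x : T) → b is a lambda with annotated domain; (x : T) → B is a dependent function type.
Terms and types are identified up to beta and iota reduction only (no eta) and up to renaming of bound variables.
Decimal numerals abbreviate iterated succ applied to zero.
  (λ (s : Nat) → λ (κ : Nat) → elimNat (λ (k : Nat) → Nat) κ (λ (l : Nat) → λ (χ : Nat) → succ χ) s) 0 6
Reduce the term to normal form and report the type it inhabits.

resulting normal form:
  6
type:
  Nat


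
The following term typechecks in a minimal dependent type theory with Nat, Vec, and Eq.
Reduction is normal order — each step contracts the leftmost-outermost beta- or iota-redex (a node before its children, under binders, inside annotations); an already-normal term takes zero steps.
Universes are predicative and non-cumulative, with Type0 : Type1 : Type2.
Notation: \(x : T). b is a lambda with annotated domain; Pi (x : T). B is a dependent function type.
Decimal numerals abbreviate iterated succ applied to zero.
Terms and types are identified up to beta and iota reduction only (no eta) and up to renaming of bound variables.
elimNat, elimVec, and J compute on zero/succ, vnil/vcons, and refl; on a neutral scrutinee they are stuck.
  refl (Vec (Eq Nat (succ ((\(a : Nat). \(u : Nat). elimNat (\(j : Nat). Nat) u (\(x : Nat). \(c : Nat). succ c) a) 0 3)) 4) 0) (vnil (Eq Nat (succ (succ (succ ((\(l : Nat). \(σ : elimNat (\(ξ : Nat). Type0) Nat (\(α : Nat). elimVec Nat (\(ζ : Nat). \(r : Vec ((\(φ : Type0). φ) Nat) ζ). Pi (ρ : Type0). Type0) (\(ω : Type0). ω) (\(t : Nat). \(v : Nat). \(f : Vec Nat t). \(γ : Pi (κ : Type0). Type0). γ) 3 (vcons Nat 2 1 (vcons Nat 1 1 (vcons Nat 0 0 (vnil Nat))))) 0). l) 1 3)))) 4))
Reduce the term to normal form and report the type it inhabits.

reduced normal form:
  refl (Vec (Eq Nat 4 4) 0) (vnil (Eq Nat 4 4))
inferred type:
  Eq (Vec (Eq Nat 4 4) 0) (vnil (Eq Nat 4 4)) (vnil (Eq Nat 4 4))


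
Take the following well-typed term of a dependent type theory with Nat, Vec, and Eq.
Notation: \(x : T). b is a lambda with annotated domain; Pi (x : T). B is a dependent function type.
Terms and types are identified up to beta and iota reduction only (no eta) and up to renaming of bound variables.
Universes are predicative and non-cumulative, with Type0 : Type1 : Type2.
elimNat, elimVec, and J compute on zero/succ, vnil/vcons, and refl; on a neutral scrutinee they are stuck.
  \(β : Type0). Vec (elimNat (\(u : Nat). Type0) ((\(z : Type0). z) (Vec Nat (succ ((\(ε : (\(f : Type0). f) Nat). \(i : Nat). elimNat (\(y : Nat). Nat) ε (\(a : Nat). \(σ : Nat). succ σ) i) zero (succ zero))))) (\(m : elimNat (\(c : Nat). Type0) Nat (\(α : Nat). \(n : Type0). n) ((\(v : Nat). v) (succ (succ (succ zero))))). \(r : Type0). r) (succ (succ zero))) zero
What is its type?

inferred type:
  Pi (β : Type0). Type0


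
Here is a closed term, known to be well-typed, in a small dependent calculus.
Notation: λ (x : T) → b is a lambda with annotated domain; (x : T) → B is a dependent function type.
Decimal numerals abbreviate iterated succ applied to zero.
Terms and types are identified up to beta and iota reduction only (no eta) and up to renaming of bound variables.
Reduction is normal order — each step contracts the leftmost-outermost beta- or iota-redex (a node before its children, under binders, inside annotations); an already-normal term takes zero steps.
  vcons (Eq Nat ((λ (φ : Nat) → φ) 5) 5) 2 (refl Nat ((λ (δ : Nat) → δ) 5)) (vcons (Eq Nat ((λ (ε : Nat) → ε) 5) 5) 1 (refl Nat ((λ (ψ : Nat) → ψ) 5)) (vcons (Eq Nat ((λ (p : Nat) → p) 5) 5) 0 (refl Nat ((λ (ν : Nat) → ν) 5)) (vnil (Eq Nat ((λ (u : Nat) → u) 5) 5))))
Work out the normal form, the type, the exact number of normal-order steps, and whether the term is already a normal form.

reduced normal form:
  vcons (Eq Nat 5 5) 2 (refl Nat 5) (vcons (Eq Nat 5 5) 1 (refl Nat 5) (vcons (Eq Nat 5 5) 0 (refl Nat 5) (vnil (Eq Nat 5 5))))
the term's type:
  Vec (Eq Nat 5 5) 3
normal-order step count: 7
started in normal form: no
first contracted redex: a beta-redex
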